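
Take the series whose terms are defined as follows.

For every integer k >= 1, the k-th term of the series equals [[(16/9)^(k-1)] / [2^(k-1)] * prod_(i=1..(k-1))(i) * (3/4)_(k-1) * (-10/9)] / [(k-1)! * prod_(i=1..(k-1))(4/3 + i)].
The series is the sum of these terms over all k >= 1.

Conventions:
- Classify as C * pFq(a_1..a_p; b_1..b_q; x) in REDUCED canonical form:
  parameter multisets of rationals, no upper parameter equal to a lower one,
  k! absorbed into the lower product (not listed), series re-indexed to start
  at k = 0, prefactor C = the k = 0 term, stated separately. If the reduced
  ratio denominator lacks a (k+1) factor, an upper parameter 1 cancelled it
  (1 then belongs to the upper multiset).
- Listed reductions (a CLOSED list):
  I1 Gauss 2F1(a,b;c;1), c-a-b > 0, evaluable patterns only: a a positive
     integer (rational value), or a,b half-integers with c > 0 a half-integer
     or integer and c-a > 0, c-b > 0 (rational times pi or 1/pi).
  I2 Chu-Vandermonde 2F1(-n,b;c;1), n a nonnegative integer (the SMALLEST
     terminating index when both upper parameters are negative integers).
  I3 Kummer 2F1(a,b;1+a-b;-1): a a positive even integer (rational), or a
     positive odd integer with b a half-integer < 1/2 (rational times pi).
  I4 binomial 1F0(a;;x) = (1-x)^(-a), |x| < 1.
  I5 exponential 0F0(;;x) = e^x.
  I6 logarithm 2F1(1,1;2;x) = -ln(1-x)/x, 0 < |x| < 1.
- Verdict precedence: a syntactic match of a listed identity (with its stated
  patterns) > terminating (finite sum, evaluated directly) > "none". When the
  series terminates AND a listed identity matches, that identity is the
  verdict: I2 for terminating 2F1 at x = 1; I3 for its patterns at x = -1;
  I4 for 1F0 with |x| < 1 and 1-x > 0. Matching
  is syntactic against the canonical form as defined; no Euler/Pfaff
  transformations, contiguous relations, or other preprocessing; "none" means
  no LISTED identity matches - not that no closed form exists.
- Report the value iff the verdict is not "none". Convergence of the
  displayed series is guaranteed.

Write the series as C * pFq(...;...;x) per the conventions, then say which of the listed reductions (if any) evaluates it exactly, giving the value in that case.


At argument 8/9: a 2F1 with upper {3/4, 1}, lower {7/3}, scaled by C = -10/9. Verdict: none. No listed pattern accepts 2F1(3/4, 1; 7/3; 8/9).

First insight: t_0 = -10/9 here, and the two k-th powers (C = -10/9) combine into one argument.
Term ratio: r(k) = (8/9) * (k+3/4) (k+1) / [(k+7/3) (k+1)] - rational in k, leading ratio (8/9); with t_0 = -10/9, classification follows.


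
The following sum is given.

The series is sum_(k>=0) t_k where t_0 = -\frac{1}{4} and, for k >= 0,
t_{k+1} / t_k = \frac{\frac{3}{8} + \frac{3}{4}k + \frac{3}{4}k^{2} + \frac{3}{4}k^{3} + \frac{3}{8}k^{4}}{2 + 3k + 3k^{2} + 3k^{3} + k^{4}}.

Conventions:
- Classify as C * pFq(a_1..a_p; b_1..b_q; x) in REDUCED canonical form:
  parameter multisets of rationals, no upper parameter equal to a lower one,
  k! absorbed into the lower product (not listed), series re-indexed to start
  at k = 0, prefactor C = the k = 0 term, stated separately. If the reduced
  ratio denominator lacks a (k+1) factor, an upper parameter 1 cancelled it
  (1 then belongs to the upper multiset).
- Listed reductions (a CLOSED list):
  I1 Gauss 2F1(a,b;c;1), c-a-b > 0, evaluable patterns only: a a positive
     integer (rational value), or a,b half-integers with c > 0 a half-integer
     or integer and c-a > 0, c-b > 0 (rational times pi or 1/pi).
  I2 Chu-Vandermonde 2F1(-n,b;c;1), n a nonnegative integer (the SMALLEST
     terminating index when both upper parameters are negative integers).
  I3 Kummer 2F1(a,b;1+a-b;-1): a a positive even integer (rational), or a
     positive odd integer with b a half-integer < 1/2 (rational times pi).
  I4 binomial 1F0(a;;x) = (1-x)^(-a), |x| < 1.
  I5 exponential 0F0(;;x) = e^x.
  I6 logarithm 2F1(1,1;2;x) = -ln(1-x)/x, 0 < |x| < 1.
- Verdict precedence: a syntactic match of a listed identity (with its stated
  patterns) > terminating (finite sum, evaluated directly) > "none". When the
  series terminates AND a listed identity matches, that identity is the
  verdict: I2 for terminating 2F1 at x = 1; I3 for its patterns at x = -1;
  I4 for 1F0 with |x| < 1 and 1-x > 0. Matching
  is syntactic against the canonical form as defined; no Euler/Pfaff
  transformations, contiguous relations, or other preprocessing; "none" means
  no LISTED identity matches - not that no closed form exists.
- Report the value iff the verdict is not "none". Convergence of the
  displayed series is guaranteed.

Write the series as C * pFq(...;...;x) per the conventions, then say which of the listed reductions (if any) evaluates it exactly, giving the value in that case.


The series (x = \frac{3}{8}) is 2F1: upper {1, 1}, lower {2}, prefactor -\frac{1}{4}. Verdict: the I6 logarithm reduction matches (the logarithm: parameters (1,1;2), x = \frac{3}{8}). Hence: \frac{2}{3} \cdot \ln\left(\frac{5}{8}\right).

The tell: with t_0 = -\frac{1}{4}, the ratio is unreduced: k^2 + 1 divides both sides (C = -1/4, x = 3/8).
Term ratio: r(k) = \frac{3}{8} * (k+1) (k+1) / [(k+2) (k+1)] - poly over poly, x = \frac{3}{8} from leading terms; C = -\frac{1}{4} at k = 0.


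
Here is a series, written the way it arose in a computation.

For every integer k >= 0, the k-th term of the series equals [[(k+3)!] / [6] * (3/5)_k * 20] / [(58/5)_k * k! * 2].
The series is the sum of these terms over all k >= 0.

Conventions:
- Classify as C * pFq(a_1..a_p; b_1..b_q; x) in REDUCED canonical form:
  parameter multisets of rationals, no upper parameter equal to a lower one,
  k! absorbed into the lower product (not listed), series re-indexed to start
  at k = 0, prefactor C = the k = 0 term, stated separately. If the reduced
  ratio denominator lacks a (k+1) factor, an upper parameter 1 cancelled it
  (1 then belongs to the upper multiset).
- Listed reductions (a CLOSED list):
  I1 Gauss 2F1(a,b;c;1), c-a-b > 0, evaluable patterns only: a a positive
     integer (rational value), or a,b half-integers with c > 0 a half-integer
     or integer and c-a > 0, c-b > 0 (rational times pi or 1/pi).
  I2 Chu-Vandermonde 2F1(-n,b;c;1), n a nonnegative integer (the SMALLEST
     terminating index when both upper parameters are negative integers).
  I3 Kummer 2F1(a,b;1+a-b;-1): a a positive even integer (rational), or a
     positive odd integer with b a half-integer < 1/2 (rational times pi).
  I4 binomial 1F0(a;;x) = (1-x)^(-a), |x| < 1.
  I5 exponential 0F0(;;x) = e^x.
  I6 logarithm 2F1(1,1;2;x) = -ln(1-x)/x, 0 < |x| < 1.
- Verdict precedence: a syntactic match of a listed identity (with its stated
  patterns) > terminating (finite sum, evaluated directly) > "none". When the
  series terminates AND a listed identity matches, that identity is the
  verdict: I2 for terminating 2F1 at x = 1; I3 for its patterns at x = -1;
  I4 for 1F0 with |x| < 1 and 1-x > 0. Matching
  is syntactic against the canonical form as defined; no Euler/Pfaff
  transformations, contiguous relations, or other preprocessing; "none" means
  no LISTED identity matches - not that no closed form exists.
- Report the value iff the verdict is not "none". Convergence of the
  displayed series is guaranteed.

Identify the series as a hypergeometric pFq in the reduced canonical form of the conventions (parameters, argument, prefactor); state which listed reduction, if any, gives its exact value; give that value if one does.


Classification (C = 10): 2F1 with upper {3/5, 4}, lower {58/5}, argument x = 1. Verdict: Gauss's theorem (I1) fires (x = 1: the Gamma ratio telescopes since c-a-b = 7 > 0 and a = 4 in Z>0). Value: 173204/13125.

Key step: with t_0 = 10, the constant factors (C = 10) combine into one prefactor.
Ratio: r(k) = 1 * (k+3/5) (k+4) / [(k+58/5) (k+1)] - poly over poly, x = 1 from leading terms; C = 10 at k = 0.


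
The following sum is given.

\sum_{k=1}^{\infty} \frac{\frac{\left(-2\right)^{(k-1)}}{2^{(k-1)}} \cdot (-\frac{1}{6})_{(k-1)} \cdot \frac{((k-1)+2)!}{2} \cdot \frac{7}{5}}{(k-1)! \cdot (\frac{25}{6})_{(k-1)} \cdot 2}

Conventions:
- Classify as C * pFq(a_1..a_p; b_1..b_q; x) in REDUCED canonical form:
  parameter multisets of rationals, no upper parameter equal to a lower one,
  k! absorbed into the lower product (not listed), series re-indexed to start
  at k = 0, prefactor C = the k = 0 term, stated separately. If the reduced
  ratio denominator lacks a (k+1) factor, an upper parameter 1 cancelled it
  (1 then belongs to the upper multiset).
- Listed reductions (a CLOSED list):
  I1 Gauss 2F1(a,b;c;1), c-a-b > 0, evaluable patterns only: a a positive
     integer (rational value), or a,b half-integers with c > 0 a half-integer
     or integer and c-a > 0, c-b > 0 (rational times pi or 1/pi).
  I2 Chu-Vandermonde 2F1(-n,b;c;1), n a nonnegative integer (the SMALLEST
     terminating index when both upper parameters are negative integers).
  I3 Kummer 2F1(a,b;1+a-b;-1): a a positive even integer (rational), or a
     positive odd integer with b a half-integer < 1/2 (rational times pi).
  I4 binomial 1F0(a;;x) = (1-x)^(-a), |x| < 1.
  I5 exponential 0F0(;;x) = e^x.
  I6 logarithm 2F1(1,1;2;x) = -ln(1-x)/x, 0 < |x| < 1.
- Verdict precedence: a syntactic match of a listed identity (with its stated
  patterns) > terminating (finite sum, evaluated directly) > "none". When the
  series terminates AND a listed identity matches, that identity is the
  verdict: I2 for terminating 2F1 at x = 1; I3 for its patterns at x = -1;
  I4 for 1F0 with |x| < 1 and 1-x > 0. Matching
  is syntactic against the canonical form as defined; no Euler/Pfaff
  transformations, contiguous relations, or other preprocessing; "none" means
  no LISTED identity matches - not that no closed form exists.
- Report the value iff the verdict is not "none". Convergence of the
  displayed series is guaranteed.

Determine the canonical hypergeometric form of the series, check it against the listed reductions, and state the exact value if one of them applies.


Prefactor \frac{7}{10}, argument -1: 2F1 with upper {-\frac{1}{6}, 3} over lower {\frac{25}{6}}. Verdict: none - this 2F1 at x = -1 matches no listed pattern, and upper {-\frac{1}{6}, 3} holds no stopper.

First insight: from the first term \frac{7}{10}: the factorial ratio (C = 7/10, x = -1) (k+a-1)!/(a-1)! is a rising factorial (a)_k.
Adjacent-term ratio: r(k) = -1 * (k-\frac{1}{6}) (k+3) / [(k+\frac{25}{6}) (k+1)] - poly over poly, x = -1 from leading terms; C = \frac{7}{10} at k = 0.


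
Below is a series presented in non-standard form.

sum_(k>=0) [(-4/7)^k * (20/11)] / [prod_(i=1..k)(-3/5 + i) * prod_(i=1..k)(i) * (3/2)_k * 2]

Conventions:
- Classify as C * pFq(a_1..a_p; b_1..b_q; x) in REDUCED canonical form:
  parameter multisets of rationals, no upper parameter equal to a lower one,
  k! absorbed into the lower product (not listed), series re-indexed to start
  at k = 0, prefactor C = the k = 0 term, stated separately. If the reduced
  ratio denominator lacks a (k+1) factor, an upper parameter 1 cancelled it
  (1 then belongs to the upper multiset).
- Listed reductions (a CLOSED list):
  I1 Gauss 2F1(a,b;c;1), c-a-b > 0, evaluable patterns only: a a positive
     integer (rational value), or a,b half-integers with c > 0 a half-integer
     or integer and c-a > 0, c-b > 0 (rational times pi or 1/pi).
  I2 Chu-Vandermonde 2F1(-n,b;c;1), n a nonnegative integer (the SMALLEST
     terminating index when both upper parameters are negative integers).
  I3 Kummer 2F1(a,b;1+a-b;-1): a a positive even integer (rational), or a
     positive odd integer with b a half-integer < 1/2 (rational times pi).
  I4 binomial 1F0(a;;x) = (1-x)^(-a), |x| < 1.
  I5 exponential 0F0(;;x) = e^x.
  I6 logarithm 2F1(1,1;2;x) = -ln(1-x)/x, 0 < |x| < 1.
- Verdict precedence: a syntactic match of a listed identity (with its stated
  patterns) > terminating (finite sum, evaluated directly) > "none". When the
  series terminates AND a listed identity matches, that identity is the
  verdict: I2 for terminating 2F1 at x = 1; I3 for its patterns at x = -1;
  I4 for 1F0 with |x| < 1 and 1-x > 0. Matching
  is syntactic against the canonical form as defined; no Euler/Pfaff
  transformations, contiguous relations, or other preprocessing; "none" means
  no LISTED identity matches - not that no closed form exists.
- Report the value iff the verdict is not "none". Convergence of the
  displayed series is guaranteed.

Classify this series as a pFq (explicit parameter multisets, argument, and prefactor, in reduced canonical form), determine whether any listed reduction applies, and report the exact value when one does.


At argument -4/7: a 0F2 with upper {-}, lower {2/5, 3/2}, scaled by C = 10/11. Verdict: none here - no I1-I6 shape fits x = -4/7 with lower {2/5, 3/2}.

Key observation: with t_0 = 10/11, the constant factors (C = 10/11) combine into one prefactor.
Ratio: r(k) = (-4/7) * 1 / [(k+2/5) (k+3/2) (k+1)] - poly over poly, x = (-4/7) from leading terms; C = 10/11 at k = 0.


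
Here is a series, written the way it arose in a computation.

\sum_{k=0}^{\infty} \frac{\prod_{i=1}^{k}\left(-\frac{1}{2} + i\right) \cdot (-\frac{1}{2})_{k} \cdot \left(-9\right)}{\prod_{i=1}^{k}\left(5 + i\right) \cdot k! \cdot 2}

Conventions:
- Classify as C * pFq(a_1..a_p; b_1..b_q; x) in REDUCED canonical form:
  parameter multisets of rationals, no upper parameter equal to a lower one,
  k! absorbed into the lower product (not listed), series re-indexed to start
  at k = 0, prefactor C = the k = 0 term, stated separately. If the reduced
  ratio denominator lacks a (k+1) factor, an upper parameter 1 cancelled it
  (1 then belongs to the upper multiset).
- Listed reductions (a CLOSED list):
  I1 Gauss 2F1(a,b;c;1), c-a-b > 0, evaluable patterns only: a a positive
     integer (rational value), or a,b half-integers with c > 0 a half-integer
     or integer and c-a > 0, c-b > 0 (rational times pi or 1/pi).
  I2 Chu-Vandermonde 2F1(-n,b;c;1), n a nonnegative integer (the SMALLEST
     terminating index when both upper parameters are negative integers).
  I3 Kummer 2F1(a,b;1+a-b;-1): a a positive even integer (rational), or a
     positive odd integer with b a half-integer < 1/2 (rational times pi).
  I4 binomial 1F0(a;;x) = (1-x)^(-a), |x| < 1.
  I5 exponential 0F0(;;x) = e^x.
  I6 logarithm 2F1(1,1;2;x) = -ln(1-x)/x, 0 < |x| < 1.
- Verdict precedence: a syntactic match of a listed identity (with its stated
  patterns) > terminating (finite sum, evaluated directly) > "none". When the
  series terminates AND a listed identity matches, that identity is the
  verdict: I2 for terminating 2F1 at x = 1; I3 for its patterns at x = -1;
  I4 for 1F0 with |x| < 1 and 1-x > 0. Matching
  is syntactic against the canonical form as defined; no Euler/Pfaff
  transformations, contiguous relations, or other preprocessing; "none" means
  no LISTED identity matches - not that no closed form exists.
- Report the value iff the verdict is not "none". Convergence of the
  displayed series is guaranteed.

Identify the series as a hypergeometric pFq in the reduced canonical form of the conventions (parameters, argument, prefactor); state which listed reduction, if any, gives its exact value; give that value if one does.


First insight: x = 1 and the lower running product (C = -9/2, x = 1) is a rising factorial.
Step ratio: r(k) = 1 * (k-\frac{1}{2}) (k+\frac{1}{2}) / [(k+6) (k+1)] - poly over poly, x = 1 from leading terms; C = -\frac{9}{2} at k = 0.

The series (x = 1) is 2F1: upper {-\frac{1}{2}, \frac{1}{2}}, lower {6}, prefactor -\frac{9}{2}. Verdict: Gauss (I1, half-integer pattern) fires (x = 1; upper {-\frac{1}{2}, \frac{1}{2}} half-integers, c = 6 in the evaluable pattern). Hence: \left(-\frac{65536}{4851}\right) / \pi.


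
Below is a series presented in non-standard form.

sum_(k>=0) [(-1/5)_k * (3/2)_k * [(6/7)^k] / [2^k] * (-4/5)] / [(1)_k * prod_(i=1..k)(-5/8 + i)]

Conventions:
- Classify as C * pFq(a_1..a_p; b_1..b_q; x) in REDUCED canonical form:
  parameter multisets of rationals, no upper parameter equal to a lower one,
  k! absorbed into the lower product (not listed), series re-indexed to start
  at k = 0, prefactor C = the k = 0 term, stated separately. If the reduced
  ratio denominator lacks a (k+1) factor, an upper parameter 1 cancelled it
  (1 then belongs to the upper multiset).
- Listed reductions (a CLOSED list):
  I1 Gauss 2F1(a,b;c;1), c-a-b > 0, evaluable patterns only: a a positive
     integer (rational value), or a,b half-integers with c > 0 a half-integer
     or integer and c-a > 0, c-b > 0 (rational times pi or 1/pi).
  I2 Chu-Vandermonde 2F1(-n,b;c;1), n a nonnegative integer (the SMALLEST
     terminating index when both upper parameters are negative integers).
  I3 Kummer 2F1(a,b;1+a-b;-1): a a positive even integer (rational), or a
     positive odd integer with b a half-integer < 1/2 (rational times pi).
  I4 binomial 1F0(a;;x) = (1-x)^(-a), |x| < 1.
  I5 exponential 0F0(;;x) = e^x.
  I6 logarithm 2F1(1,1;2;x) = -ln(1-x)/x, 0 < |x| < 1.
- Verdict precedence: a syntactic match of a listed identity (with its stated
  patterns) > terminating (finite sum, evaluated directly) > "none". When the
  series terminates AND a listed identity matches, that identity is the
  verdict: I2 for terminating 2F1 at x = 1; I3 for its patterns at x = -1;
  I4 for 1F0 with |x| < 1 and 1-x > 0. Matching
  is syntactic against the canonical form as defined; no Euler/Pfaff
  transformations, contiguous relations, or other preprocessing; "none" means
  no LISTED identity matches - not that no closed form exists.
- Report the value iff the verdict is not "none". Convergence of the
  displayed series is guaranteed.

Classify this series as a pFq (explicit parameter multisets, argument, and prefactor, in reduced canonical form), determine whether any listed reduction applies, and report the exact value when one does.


The series (x = 3/7) is 2F1: upper {-1/5, 3/2}, lower {3/8}, prefactor -4/5. Verdict: none - at argument 3/7 the multisets {-1/5, 3/2} ; {3/8} match no listed identity.

The tell: t_0 being -4/5, the lower running product (C = -4/5) is a rising factorial.
Term ratio: r(k) = (3/7) * (k-1/5) (k+3/2) / [(k+3/8) (k+1)] - rational; roots negated = parameters, x = (3/7), C = -4/5.


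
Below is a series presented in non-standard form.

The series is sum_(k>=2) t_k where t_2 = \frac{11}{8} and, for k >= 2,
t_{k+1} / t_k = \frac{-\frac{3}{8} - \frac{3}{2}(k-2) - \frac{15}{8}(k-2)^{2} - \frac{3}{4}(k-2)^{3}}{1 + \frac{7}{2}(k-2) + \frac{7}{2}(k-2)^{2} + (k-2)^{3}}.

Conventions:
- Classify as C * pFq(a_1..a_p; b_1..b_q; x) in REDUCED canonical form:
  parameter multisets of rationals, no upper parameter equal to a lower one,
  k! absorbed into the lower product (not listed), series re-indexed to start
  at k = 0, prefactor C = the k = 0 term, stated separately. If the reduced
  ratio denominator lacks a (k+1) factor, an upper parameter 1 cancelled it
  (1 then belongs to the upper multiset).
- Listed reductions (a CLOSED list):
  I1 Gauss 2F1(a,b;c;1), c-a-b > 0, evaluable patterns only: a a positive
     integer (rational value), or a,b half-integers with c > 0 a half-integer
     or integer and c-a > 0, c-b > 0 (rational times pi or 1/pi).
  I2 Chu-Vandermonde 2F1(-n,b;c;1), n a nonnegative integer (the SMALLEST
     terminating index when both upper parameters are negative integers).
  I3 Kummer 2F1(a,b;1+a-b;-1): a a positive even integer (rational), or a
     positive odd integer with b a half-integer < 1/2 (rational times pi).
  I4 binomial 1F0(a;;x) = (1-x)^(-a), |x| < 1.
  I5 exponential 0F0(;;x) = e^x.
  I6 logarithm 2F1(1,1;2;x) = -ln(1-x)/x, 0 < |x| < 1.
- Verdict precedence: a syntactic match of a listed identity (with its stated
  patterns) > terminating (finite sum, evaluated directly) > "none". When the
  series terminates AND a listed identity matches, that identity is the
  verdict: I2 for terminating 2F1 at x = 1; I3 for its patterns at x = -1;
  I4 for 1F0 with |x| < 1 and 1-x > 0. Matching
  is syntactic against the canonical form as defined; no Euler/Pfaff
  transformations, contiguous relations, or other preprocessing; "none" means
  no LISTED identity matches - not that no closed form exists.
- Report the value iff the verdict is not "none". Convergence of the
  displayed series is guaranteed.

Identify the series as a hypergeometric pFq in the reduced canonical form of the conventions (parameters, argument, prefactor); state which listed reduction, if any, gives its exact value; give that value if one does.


With C = \frac{11}{8}: the canonical form is 2F1(1, 1; 2; -\frac{3}{4}). Verdict: this is the I6 logarithm reduction (the logarithm: parameters (1,1;2), x = -\frac{3}{4}). Value: \frac{11}{6} \cdot \ln\left(\frac{7}{4}\right).

Key step: t_0 being \frac{11}{8}, roots of the ratio polynomials (C = 11/8) are the negated parameters.
Ratio: r(k) = -\frac{3}{4} * (k+1) (k+1) / [(k+2) (k+1)] - poly over poly, x = -\frac{3}{4} from leading terms; C = \frac{11}{8} at k = 0.


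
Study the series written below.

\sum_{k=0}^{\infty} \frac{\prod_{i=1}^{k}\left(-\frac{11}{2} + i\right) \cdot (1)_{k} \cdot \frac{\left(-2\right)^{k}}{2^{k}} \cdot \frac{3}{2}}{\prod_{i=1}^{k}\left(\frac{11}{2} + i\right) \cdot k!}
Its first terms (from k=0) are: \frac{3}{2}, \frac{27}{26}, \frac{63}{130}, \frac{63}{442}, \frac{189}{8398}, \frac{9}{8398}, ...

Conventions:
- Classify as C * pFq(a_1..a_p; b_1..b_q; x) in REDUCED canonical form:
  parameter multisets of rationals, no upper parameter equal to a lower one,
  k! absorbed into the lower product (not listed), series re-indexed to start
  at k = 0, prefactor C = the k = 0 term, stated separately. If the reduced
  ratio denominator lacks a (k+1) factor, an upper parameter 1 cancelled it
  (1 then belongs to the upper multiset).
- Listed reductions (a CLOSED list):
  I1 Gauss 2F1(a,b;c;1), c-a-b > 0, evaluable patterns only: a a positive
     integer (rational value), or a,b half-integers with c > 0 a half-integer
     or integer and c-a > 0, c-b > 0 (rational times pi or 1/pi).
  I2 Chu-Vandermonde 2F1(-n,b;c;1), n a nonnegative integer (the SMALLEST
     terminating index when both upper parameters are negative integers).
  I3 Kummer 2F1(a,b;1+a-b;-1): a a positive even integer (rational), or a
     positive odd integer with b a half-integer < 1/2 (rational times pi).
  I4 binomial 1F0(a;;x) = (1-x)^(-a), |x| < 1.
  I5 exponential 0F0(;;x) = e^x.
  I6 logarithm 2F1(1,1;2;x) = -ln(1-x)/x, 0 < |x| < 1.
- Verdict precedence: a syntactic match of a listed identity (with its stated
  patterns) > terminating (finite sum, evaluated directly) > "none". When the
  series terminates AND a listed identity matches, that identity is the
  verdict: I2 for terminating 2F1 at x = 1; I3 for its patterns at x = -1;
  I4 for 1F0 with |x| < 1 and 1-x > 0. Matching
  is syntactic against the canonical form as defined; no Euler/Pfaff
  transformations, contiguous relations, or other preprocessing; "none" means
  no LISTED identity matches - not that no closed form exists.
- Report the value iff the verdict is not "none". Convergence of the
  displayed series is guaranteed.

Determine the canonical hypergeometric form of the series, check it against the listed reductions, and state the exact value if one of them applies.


Reduced: x = -1, 2F1, upper = {-\frac{9}{2}, 1}, lower = {\frac{13}{2}}, C = \frac{3}{2}. Verdict: Kummer (I3) fires (x = -1; c = \frac{13}{2} equals 1+a-b for upper {-\frac{9}{2}, 1}: listed pattern). Exact value: \frac{2079}{2048} \cdot \pi.

Key step: t_0 = \frac{3}{2} here, and the two k-th powers (C = 3/2) combine into one argument.
Adjacent-term ratio: r(k) = -1 * (k-\frac{9}{2}) (k+1) / [(k+\frac{13}{2}) (k+1)] - rational in k. x = -1; t_0 = \frac{3}{2}; negate the roots.


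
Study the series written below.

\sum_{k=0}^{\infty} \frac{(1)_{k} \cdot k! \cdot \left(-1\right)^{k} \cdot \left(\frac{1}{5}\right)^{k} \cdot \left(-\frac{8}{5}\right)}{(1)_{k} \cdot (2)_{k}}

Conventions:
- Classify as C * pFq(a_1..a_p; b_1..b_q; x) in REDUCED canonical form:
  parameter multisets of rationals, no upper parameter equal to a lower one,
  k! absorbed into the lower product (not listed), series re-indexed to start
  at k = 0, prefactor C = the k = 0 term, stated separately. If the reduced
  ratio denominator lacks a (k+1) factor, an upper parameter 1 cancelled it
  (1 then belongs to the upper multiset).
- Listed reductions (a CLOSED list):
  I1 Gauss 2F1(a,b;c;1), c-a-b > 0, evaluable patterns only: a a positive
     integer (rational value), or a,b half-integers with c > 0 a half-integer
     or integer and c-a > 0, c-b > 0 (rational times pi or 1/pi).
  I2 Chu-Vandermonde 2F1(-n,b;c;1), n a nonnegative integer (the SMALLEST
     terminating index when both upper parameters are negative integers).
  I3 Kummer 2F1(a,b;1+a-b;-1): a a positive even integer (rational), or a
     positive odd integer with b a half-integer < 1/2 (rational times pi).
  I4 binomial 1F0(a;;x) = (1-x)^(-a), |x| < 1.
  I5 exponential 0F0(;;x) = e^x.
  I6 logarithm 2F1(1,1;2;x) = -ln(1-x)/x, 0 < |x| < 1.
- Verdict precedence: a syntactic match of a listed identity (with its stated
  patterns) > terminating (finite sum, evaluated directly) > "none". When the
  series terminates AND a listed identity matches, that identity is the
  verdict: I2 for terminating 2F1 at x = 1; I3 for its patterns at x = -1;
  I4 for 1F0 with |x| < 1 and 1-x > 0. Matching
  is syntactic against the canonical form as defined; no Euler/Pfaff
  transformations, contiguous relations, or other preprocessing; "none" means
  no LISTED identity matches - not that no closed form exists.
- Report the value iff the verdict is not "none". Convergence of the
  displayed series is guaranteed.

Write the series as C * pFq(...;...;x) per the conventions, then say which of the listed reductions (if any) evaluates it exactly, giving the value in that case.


Canonical form: C = -\frac{8}{5} times 2F1 with upper {1, 1}, lower {2}, x = -\frac{1}{5}. Verdict (x = -\frac{1}{5}): logarithm (I6) applies (the logarithm: parameters (1,1;2), x = -\frac{1}{5}). Exact value: \left(-8\right) \cdot \ln\left(\frac{6}{5}\right).

First insight: t_0 = -\frac{8}{5} here, and the (-1)^k factor (prefactor -8/5) folds into the argument's sign.
Adjacent-term ratio: r(k) = -\frac{1}{5} * (k+1) (k+1) / [(k+2) (k+1)] - rational in k. x = -\frac{1}{5}; t_0 = -\frac{8}{5}; negate the roots.


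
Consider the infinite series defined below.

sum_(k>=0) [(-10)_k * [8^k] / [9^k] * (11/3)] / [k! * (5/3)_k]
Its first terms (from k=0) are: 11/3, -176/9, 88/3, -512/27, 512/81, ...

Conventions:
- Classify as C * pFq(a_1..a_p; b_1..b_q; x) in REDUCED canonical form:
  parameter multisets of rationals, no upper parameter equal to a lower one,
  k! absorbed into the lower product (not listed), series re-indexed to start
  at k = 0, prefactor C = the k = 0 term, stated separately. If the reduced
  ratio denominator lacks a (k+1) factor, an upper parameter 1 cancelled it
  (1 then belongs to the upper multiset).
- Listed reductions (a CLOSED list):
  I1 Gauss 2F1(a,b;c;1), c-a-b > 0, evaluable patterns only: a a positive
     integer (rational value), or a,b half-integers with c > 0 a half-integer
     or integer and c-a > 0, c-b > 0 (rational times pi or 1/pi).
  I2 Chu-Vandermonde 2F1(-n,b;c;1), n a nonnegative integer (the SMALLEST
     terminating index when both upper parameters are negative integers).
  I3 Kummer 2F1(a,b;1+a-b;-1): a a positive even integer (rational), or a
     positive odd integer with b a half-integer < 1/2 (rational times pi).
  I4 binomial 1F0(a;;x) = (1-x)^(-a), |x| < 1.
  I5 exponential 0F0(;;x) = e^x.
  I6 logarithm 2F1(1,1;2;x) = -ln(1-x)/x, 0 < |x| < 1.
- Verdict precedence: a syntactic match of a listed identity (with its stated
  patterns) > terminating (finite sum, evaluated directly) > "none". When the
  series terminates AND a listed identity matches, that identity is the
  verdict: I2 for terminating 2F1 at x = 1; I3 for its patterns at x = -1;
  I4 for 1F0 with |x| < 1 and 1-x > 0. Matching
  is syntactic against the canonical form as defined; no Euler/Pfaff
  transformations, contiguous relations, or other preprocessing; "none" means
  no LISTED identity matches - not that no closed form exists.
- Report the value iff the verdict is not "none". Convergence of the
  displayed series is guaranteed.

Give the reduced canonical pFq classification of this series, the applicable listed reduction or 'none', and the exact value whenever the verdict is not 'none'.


First insight: x = (8/9) and the two geometric factors (C = 11/3, x = 8/9) combine into one argument.
Step ratio: r(k) = (8/9) * (k-10) / [(k+5/3) (k+1)] ; factor over Q: parameters, x = (8/9), and C = 11/3.

At argument 8/9: a 1F1 with upper {-10}, lower {5/3}, scaled by C = 11/3. Verdict: terminating - the sum ends at index 10 because -10 is a negative integer; exact evaluation follows. Hence: -1204528735541/4569723870075.


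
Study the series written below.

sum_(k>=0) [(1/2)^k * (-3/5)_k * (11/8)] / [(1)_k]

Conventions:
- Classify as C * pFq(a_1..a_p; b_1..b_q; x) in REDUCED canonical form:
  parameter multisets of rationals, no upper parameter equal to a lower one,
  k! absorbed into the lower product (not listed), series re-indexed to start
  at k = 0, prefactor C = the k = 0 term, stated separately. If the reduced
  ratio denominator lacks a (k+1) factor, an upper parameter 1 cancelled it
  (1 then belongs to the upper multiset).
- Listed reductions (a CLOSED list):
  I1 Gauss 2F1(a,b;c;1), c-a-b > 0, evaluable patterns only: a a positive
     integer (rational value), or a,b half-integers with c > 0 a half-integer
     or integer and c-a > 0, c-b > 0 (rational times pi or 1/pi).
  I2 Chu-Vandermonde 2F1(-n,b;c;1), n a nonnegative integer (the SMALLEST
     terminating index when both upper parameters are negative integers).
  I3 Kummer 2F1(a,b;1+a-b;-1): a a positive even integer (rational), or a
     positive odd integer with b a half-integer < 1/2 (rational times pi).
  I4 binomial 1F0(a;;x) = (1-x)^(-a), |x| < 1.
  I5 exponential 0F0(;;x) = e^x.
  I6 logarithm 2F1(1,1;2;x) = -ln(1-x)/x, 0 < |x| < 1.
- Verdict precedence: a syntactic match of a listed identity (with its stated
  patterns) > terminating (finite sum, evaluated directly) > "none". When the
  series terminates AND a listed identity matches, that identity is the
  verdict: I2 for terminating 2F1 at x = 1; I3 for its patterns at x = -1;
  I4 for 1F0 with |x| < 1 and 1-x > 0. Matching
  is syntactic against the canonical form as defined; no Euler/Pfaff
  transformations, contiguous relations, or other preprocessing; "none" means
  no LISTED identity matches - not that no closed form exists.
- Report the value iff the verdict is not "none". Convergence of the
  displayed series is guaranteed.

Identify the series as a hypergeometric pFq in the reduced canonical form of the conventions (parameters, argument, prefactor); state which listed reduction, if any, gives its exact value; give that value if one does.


Key observation: t_0 = 11/8 here, and (1)_k (C = 11/8) is k! itself.
Step ratio: r(k) = (1/2) * (k-3/5) / [(k+1)] - rational in k, leading ratio (1/2); with t_0 = 11/8, classification follows.

With C = 11/8: the canonical form is 1F0(-3/5; -; 1/2). Verdict: this is binomial (I4) (the 1F0 binomial series: exponent 3/5, x = 1/2). Exact value: (11/8) * (1/2)^(3/5).


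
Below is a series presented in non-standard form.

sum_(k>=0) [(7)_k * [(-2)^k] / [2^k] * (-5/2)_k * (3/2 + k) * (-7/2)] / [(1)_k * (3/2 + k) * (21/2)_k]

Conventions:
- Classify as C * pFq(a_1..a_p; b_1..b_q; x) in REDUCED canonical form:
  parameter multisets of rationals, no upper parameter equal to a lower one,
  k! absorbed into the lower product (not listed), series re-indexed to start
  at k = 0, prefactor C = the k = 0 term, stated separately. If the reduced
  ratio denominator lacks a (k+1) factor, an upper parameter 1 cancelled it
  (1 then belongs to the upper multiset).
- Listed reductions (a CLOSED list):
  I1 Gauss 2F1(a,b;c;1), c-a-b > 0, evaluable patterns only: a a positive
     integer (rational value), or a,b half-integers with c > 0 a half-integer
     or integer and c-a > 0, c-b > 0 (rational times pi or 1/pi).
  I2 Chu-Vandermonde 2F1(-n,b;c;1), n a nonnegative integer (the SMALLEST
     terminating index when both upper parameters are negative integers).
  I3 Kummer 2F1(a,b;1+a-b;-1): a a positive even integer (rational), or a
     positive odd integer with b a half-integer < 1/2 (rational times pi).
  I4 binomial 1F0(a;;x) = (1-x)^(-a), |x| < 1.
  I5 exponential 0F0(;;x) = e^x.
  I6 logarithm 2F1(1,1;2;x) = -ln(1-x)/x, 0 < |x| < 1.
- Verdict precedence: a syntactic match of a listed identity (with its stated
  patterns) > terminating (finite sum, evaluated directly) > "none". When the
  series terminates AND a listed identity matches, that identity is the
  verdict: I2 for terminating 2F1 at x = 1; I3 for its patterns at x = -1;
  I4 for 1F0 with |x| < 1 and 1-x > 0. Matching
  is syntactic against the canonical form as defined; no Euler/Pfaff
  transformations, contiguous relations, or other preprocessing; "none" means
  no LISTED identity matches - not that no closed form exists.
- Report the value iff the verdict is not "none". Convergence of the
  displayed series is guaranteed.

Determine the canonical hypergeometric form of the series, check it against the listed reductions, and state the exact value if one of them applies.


The tell: t_0 = -7/2 here, and (1)_k (prefactor -7/2) is k! itself.
Ratio: r(k) = (-1) * (k-5/2) (k+7) / [(k+21/2) (k+1)] ; factor over Q: parameters, x = (-1), and C = -7/2.

With C = -7/2: the canonical form is 2F1(-5/2, 7; 21/2; -1). Verdict: Kummer (I3) applies (x = -1; c = 21/2 equals 1+a-b for upper {-5/2, 7}: listed pattern). Value: (-33948915/8388608) * pi.


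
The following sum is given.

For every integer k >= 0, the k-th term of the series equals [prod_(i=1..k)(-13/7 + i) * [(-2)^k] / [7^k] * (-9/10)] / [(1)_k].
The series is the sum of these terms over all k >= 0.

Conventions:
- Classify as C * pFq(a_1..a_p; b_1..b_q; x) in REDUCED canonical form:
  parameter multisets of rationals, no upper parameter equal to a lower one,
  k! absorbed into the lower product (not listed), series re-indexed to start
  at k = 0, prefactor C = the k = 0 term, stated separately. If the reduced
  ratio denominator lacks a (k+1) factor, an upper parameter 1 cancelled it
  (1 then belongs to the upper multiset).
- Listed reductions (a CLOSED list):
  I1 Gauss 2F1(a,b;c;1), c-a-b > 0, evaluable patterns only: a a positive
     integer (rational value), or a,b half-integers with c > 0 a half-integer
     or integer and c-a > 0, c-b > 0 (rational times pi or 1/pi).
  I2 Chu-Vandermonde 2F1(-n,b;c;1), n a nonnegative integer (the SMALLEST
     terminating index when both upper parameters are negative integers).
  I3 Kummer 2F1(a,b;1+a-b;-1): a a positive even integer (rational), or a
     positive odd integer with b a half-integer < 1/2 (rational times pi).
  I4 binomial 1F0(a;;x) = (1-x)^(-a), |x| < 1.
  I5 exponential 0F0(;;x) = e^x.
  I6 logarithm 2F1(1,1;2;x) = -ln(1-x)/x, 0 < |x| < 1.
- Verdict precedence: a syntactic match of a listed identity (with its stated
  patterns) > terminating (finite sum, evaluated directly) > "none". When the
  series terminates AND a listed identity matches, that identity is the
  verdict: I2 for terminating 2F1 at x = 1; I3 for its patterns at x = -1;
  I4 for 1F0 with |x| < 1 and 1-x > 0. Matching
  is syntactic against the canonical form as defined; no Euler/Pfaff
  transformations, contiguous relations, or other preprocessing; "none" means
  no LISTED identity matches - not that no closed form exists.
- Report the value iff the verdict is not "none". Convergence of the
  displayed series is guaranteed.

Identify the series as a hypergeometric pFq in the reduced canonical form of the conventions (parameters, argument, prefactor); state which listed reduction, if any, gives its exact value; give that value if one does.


Key observation: x = (-2/7) and the running product (C = -9/10) telescopes to a rising factorial.
Step ratio: r(k) = (-2/7) * (k-6/7) / [(k+1)] - poly over poly, x = (-2/7) from leading terms; C = -9/10 at k = 0.

The series (x = -2/7) is 1F0: upper {-6/7}, lower {-}, prefactor -9/10. Verdict: the I4 binomial reduction applies (the 1F0 binomial series: exponent 6/7, x = -2/7). Exact value: (-9/10) * (9/7)^(6/7).


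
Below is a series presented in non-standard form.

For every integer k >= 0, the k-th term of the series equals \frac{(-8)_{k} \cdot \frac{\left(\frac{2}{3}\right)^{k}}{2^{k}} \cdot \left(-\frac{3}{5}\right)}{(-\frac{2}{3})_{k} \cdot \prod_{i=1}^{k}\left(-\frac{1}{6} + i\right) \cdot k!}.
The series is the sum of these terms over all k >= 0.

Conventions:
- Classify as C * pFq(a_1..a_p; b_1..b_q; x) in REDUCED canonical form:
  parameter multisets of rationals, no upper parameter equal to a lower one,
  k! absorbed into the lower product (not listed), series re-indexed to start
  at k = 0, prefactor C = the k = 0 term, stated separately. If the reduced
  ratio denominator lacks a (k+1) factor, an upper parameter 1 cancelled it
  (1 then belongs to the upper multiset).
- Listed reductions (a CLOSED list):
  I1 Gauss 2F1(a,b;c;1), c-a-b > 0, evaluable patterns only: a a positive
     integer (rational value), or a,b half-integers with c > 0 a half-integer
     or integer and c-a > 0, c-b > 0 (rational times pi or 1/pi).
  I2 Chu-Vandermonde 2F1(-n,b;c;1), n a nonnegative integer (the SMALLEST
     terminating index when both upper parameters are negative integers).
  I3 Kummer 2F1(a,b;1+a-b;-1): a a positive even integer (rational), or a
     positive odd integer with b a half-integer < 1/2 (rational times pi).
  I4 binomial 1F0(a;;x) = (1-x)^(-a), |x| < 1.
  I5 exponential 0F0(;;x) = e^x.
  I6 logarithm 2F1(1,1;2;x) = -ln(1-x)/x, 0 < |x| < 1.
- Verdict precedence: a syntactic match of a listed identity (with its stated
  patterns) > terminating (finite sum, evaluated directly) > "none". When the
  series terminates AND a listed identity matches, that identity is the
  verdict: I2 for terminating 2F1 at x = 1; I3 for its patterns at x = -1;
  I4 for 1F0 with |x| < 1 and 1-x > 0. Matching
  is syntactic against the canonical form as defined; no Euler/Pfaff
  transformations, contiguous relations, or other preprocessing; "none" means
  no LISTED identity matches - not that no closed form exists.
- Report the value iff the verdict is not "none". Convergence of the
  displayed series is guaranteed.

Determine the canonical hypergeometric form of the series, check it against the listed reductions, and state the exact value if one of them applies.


The series (x = \frac{1}{3}) is 1F2: upper {-8}, lower {-\frac{2}{3}, \frac{5}{6}}, prefactor -\frac{3}{5}. Verdict: terminating. (-8)_k vanishes past k = 8, leaving a 9-term sum, computed directly. Its exact value is \frac{116826956080404}{106948151935625}.

First insight: t_0 being -\frac{3}{5}, the two k-th powers (prefactor -3/5) combine into one argument.
Adjacent-term ratio: r(k) = \frac{1}{3} * (k-8) / [(k-\frac{2}{3}) (k+\frac{5}{6}) (k+1)] ; factor over Q: parameters, x = \frac{1}{3}, and C = -\frac{3}{5}.


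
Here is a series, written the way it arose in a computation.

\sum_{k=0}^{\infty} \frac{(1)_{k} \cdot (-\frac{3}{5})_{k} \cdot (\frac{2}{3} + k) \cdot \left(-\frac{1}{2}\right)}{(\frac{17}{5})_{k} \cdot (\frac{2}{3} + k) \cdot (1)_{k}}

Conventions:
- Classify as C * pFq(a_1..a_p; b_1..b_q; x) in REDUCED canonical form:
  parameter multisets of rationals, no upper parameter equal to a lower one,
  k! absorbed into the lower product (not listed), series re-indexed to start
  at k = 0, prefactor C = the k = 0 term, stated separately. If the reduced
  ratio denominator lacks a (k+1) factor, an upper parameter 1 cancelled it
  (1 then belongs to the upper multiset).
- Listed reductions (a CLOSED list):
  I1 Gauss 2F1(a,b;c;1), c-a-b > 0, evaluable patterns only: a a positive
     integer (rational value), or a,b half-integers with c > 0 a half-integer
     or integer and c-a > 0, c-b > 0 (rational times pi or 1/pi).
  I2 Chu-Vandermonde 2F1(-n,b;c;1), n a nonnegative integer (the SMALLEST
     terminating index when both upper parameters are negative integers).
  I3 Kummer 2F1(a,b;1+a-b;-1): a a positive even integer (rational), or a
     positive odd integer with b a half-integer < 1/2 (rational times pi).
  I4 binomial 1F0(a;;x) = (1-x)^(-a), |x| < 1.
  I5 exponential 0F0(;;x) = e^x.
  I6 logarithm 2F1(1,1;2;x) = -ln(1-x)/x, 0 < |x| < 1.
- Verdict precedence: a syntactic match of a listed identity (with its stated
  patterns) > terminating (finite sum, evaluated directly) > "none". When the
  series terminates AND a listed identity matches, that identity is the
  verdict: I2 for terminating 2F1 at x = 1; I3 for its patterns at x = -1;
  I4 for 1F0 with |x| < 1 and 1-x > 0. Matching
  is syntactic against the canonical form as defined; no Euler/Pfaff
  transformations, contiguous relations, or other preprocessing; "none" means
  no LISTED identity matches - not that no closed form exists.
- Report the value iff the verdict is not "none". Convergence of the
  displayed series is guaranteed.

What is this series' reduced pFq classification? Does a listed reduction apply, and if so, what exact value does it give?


x = 1 here; the reduced form reads 2F1, upper {-\frac{3}{5}, 1}, lower {\frac{17}{5}}, C = -\frac{1}{2}. Verdict: this is Gauss's theorem (I1) (x = 1: the Gamma ratio telescopes since c-a-b = 3 > 0 and a = 1 in Z>0). Exact value: -\frac{2}{5}.

Key observation: with t_0 = -\frac{1}{2}, the factor k + 2/3 cancels (top and bottom), leaving prefactor -1/2.
Step ratio: r(k) = 1 * (k-\frac{3}{5}) (k+1) / [(k+\frac{17}{5}) (k+1)] - rational in k, leading ratio 1; with t_0 = -\frac{1}{2}, classification follows.
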